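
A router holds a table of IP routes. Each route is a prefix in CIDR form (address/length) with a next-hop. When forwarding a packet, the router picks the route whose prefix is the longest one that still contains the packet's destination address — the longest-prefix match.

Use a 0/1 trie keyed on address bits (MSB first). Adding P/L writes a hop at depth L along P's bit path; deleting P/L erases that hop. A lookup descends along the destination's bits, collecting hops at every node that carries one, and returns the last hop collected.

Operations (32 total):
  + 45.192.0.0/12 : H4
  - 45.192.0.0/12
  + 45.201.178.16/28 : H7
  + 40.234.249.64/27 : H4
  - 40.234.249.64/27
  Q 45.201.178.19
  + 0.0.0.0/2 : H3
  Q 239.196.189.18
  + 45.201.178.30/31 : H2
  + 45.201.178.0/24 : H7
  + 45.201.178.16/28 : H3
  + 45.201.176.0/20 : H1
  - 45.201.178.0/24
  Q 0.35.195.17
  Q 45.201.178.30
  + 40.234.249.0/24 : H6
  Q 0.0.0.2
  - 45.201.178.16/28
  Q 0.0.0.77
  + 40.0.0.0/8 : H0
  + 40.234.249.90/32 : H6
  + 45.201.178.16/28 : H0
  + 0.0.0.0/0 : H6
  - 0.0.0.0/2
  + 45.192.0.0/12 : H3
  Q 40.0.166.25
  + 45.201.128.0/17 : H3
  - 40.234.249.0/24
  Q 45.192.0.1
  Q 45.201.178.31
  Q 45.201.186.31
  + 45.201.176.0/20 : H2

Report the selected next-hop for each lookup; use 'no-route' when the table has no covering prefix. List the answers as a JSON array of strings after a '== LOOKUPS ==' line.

Trace:
  add 45.192.0.0/12 -> H4 at depth 12
  - 45.192.0.0/12 clear@12
  add 45.201.178.16/28 -> H7 at depth 28
  add 40.234.249.64/27 -> H4 at depth 27
  - 40.234.249.64/27 clear@27
  ? 45.201.178.19  path d0:-→d1:-→d2:-→d3:-→d4:-→d5:-→d6:-→d7:-→d8:-→d9:-→d10:-→d11:-→d12:-→d13:-→d14:-→d15:-→d16:-→d17:-→d18:-→d19:-→d20:-→d21:-→d22:-→d23:-→d24:-→d25:-→d26:-→d27:-→d28:H7  best=H7
  add 0.0.0.0/2 -> H3 at depth 2
  ? 239.196.189.18  path d0:-  best=no-route
  add 45.201.178.30/31 -> H2 at depth 31
  add 45.201.178.0/24 -> H7 at depth 24
  add 45.201.178.16/28 -> H3 at depth 28
  add 45.201.176.0/20 -> H1 at depth 20
  - 45.201.178.0/24 clear@24
  ? 0.35.195.17  path d0:-→d1:-→d2:H3  best=H3
  ? 45.201.178.30  path d0:-→d1:-→d2:H3→d3:-→d4:-→d5:-→d6:-→d7:-→d8:-→d9:-→d10:-→d11:-→d12:-→d13:-→d14:-→d15:-→d16:-→d17:-→d18:-→d19:-→d20:H1→d21:-→d22:-→d23:-→d24:-→d25:-→d26:-→d27:-→d28:H3→d29:-→d30:-→d31:H2  best=H2
  add 40.234.249.0/24 -> H6 at depth 24
  ? 0.0.0.2  path d0:-→d1:-→d2:H3  best=H3
  - 45.201.178.16/28 clear@28
  ? 0.0.0.77  path d0:-→d1:-→d2:H3  best=H3
  add 40.0.0.0/8 -> H0 at depth 8
  add 40.234.249.90/32 -> H6 at depth 32
  add 45.201.178.16/28 -> H0 at depth 28
  add 0.0.0.0/0 -> H6 at depth 0
  - 0.0.0.0/2 clear@2
  add 45.192.0.0/12 -> H3 at depth 12
  ? 40.0.166.25  path d0:H6→d1:-→d2:-→d3:-→d4:-→d5:-→d6:-→d7:-→d8:H0  best=H0
  add 45.201.128.0/17 -> H3 at depth 17
  - 40.234.249.0/24 clear@24
  ? 45.192.0.1  path d0:H6→d1:-→d2:-→d3:-→d4:-→d5:-→d6:-→d7:-→d8:-→d9:-→d10:-→d11:-→d12:H3  best=H3
  ? 45.201.178.31  path d0:H6→d1:-→d2:-→d3:-→d4:-→d5:-→d6:-→d7:-→d8:-→d9:-→d10:-→d11:-→d12:H3→d13:-→d14:-→d15:-→d16:-→d17:H3→d18:-→d19:-→d20:H1→d21:-→d22:-→d23:-→d24:-→d25:-→d26:-→d27:-→d28:H0→d29:-→d30:-→d31:H2  best=H2
  ? 45.201.186.31  path d0:H6→d1:-→d2:-→d3:-→d4:-→d5:-→d6:-→d7:-→d8:-→d9:-→d10:-→d11:-→d12:H3→d13:-→d14:-→d15:-→d16:-→d17:H3→d18:-→d19:-→d20:H1  best=H1
  add 45.201.176.0/20 -> H2 at depth 20

== LOOKUPS ==
["H7","no-route","H3","H2","H3","H3","H0","H3","H2","H1"]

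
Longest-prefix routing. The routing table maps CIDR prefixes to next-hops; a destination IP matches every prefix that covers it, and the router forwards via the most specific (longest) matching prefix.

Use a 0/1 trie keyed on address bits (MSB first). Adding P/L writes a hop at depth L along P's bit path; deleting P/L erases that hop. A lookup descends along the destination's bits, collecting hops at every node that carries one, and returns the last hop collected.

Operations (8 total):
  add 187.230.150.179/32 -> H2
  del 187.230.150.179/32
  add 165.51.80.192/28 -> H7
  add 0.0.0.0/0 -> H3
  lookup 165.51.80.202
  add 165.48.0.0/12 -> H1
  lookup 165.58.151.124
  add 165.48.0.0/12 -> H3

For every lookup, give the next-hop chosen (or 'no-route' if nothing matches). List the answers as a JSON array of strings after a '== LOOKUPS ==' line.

Process each operation:
  + 187.230.150.179/32 (H2) depth=32
  del 187.230.150.179/32 (clear depth 32)
  + 165.51.80.192/28 (H7) depth=28
  + 0.0.0.0/0 (H3) depth=0
  lookup 165.51.80.202: bits 1010010100110011010100001100 walk d0:H3→d1:-→d2:-→d3:-→d4:-→d5:-→d6:-→d7:-→d8:-→d9:-→d10:-→d11:-→d12:-→d13:-→d14:-→d15:-→d16:-→d17:-→d18:-→d19:-→d20:-→d21:-→d22:-→d23:-→d24:-→d25:-→d26:-→d27:-→d28:H7 -> H7
  + 165.48.0.0/12 (H1) depth=12
  lookup 165.58.151.124: bits 101001010011 walk d0:H3→d1:-→d2:-→d3:-→d4:-→d5:-→d6:-→d7:-→d8:-→d9:-→d10:-→d11:-→d12:H1 -> H1
  + 165.48.0.0/12 (H3) depth=12

== LOOKUPS ==
["H7","H1"]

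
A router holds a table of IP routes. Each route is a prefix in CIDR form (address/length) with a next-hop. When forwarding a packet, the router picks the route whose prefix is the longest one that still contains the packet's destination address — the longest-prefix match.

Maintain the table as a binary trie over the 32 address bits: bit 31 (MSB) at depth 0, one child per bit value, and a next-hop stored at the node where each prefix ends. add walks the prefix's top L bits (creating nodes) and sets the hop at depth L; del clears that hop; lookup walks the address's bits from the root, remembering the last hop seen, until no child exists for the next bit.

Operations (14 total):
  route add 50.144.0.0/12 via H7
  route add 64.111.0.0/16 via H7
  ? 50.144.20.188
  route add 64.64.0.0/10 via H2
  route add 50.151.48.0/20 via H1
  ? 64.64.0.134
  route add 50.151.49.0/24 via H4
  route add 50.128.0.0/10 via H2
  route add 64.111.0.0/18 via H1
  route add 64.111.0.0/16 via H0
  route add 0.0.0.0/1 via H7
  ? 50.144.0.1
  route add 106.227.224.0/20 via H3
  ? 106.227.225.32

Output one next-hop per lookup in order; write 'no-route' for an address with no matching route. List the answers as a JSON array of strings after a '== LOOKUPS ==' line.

Process each operation:
  add 50.144.0.0/12 -> H7 at depth 12
  add 64.111.0.0/16 -> H7 at depth 16
  lookup 50.144.20.188: bits 001100101001 walk d0:-→d1:-→d2:-→d3:-→d4:-→d5:-→d6:-→d7:-→d8:-→d9:-→d10:-→d11:-→d12:H7 -> H7
  add 64.64.0.0/10 -> H2 at depth 10
  add 50.151.48.0/20 -> H1 at depth 20
  lookup 64.64.0.134: bits 0100000001 walk d0:-→d1:-→d2:-→d3:-→d4:-→d5:-→d6:-→d7:-→d8:-→d9:-→d10:H2 -> H2
  add 50.151.49.0/24 -> H4 at depth 24
  add 50.128.0.0/10 -> H2 at depth 10
  add 64.111.0.0/18 -> H1 at depth 18
  add 64.111.0.0/16 -> H0 at depth 16
  add 0.0.0.0/1 -> H7 at depth 1
  lookup 50.144.0.1: bits 0011001010010 walk d0:-→d1:H7→d2:-→d3:-→d4:-→d5:-→d6:-→d7:-→d8:-→d9:-→d10:H2→d11:-→d12:H7→d13:- -> H7
  add 106.227.224.0/20 -> H3 at depth 20
  lookup 106.227.225.32: bits 01101010111000111110 walk d0:-→d1:H7→d2:-→d3:-→d4:-→d5:-→d6:-→d7:-→d8:-→d9:-→d10:-→d11:-→d12:-→d13:-→d14:-→d15:-→d16:-→d17:-→d18:-→d19:-→d20:H3 -> H3

== LOOKUPS ==
["H7","H2","H7","H3"]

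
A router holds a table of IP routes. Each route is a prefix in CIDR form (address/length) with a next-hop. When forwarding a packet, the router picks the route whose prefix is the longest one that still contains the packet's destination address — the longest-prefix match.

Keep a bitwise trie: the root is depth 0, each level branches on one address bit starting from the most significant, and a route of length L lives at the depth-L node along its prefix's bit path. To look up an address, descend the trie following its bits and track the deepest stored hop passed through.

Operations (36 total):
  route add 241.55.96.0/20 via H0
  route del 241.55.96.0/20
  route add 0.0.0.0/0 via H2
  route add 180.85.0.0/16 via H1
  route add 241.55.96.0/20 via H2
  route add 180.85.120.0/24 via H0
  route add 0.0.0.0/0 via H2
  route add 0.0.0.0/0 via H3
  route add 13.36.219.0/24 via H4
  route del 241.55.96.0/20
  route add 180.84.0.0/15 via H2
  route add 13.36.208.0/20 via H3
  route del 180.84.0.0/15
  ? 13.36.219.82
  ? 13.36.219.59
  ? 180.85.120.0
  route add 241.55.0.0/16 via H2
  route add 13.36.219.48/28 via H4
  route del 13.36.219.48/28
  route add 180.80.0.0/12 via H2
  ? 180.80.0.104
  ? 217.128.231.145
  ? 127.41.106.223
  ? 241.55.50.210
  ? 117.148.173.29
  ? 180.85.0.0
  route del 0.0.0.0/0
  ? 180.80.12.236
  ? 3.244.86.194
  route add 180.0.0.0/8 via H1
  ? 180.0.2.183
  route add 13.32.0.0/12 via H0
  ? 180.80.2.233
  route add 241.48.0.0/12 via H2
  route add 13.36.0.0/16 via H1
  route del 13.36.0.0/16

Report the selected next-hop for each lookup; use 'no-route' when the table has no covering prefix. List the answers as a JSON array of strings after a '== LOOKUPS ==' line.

Trace:
  add 241.55.96.0/20 -> H0 at depth 20
  del 241.55.96.0/20 (clear depth 20)
  add 0.0.0.0/0 -> H2 at depth 0
  add 180.85.0.0/16 -> H1 at depth 16
  add 241.55.96.0/20 -> H2 at depth 20
  add 180.85.120.0/24 -> H0 at depth 24
  add 0.0.0.0/0 -> H2 at depth 0
  add 0.0.0.0/0 -> H3 at depth 0
  add 13.36.219.0/24 -> H4 at depth 24
  del 241.55.96.0/20 (clear depth 20)
  add 180.84.0.0/15 -> H2 at depth 15
  add 13.36.208.0/20 -> H3 at depth 20
  del 180.84.0.0/15 (clear depth 15)
  Q 13.36.219.82: descend 000011010010010011011011 ; hops seen [H3,H3,H4] ; pick H4
  Q 13.36.219.59: descend 000011010010010011011011 ; hops seen [H3,H3,H4] ; pick H4
  Q 180.85.120.0: descend 101101000101010101111000 ; hops seen [H3,H1,H0] ; pick H0
  add 241.55.0.0/16 -> H2 at depth 16
  add 13.36.219.48/28 -> H4 at depth 28
  del 13.36.219.48/28 (clear depth 28)
  add 180.80.0.0/12 -> H2 at depth 12
  Q 180.80.0.104: descend 1011010001010 ; hops seen [H3,H2] ; pick H2
  Q 217.128.231.145: descend 11 ; hops seen [H3] ; pick H3
  Q 127.41.106.223: descend 0 ; hops seen [H3] ; pick H3
  Q 241.55.50.210: descend 11110001001101110 ; hops seen [H3,H2] ; pick H2
  Q 117.148.173.29: descend 0 ; hops seen [H3] ; pick H3
  Q 180.85.0.0: descend 10110100010101010 ; hops seen [H3,H2,H1] ; pick H1
  del 0.0.0.0/0 (clear depth 0)
  Q 180.80.12.236: descend 1011010001010 ; hops seen [H2] ; pick H2
  Q 3.244.86.194: descend 0000 ; hops seen [∅] ; pick no-route
  add 180.0.0.0/8 -> H1 at depth 8
  Q 180.0.2.183: descend 101101000 ; hops seen [H1] ; pick H1
  add 13.32.0.0/12 -> H0 at depth 12
  Q 180.80.2.233: descend 1011010001010 ; hops seen [H1,H2] ; pick H2
  add 241.48.0.0/12 -> H2 at depth 12
  add 13.36.0.0/16 -> H1 at depth 16
  del 13.36.0.0/16 (clear depth 16)

== LOOKUPS ==
["H4","H4","H0","H2","H3","H3","H2","H3","H1","H2","no-route","H1","H2"]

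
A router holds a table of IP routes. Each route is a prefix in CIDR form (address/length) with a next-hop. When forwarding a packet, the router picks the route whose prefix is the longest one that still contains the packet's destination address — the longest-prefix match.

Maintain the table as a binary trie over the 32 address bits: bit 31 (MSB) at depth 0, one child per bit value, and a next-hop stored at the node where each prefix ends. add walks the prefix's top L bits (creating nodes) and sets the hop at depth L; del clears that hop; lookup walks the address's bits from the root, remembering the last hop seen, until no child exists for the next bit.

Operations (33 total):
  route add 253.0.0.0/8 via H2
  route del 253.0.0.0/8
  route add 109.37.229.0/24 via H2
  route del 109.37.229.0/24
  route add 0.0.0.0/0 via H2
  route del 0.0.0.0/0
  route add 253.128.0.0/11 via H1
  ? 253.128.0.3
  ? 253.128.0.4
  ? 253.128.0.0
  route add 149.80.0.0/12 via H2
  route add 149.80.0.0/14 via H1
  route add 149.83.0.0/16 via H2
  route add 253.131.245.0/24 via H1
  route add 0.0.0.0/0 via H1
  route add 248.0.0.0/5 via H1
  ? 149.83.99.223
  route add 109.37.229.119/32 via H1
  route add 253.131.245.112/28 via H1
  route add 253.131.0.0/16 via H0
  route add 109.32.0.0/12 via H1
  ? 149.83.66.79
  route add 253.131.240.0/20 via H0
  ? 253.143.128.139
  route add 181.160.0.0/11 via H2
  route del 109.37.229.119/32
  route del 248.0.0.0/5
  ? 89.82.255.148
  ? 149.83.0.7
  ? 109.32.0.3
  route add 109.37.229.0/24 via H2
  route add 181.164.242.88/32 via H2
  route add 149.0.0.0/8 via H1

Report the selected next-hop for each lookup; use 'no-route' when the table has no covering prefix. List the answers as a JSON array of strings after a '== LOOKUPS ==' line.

Apply in order:
  + 253.0.0.0/8 (H2) depth=8
  - 253.0.0.0/8 clear@8
  + 109.37.229.0/24 (H2) depth=24
  - 109.37.229.0/24 clear@24
  + 0.0.0.0/0 (H2) depth=0
  - 0.0.0.0/0 clear@0
  + 253.128.0.0/11 (H1) depth=11
  ? 253.128.0.3  path d0:-→d1:-→d2:-→d3:-→d4:-→d5:-→d6:-→d7:-→d8:-→d9:-→d10:-→d11:H1  best=H1
  ? 253.128.0.4  path d0:-→d1:-→d2:-→d3:-→d4:-→d5:-→d6:-→d7:-→d8:-→d9:-→d10:-→d11:H1  best=H1
  ? 253.128.0.0  path d0:-→d1:-→d2:-→d3:-→d4:-→d5:-→d6:-→d7:-→d8:-→d9:-→d10:-→d11:H1  best=H1
  + 149.80.0.0/12 (H2) depth=12
  + 149.80.0.0/14 (H1) depth=14
  + 149.83.0.0/16 (H2) depth=16
  + 253.131.245.0/24 (H1) depth=24
  + 0.0.0.0/0 (H1) depth=0
  + 248.0.0.0/5 (H1) depth=5
  ? 149.83.99.223  path d0:H1→d1:-→d2:-→d3:-→d4:-→d5:-→d6:-→d7:-→d8:-→d9:-→d10:-→d11:-→d12:H2→d13:-→d14:H1→d15:-→d16:H2  best=H2
  + 109.37.229.119/32 (H1) depth=32
  + 253.131.245.112/28 (H1) depth=28
  + 253.131.0.0/16 (H0) depth=16
  + 109.32.0.0/12 (H1) depth=12
  ? 149.83.66.79  path d0:H1→d1:-→d2:-→d3:-→d4:-→d5:-→d6:-→d7:-→d8:-→d9:-→d10:-→d11:-→d12:H2→d13:-→d14:H1→d15:-→d16:H2  best=H2
  + 253.131.240.0/20 (H0) depth=20
  ? 253.143.128.139  path d0:H1→d1:-→d2:-→d3:-→d4:-→d5:H1→d6:-→d7:-→d8:-→d9:-→d10:-→d11:H1→d12:-  best=H1
  + 181.160.0.0/11 (H2) depth=11
  - 109.37.229.119/32 clear@32
  - 248.0.0.0/5 clear@5
  ? 89.82.255.148  path d0:H1→d1:-→d2:-  best=H1
  ? 149.83.0.7  path d0:H1→d1:-→d2:-→d3:-→d4:-→d5:-→d6:-→d7:-→d8:-→d9:-→d10:-→d11:-→d12:H2→d13:-→d14:H1→d15:-→d16:H2  best=H2
  ? 109.32.0.3  path d0:H1→d1:-→d2:-→d3:-→d4:-→d5:-→d6:-→d7:-→d8:-→d9:-→d10:-→d11:-→d12:H1→d13:-  best=H1
  + 109.37.229.0/24 (H2) depth=24
  + 181.164.242.88/32 (H2) depth=32
  + 149.0.0.0/8 (H1) depth=8

== LOOKUPS ==
["H1","H1","H1","H2","H2","H1","H1","H2","H1"]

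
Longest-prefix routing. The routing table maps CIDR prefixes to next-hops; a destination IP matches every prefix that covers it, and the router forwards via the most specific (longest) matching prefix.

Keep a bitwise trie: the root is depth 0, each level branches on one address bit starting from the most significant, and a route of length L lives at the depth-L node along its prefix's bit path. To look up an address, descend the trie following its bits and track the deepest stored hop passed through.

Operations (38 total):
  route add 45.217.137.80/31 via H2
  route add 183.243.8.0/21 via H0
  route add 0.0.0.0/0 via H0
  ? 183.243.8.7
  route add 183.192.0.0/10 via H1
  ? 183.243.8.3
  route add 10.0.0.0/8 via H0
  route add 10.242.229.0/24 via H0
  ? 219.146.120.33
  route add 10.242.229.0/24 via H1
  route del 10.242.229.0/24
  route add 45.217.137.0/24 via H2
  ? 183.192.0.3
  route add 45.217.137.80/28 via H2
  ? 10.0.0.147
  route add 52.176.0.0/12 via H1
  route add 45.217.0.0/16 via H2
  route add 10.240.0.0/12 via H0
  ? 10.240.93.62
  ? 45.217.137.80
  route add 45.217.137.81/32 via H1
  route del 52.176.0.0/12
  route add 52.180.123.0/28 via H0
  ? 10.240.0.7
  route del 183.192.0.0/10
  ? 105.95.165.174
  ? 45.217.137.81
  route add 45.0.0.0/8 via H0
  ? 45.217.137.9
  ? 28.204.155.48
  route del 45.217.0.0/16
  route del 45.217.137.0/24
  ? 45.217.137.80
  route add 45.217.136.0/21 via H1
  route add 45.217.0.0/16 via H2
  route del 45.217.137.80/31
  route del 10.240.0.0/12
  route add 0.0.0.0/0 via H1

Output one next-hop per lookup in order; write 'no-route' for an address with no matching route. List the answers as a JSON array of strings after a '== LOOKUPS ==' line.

Trace:
  add 45.217.137.80/31 -> H2 at depth 31
  add 183.243.8.0/21 -> H0 at depth 21
  add 0.0.0.0/0 -> H0 at depth 0
  ? 183.243.8.7  path d0:H0→d1:-→d2:-→d3:-→d4:-→d5:-→d6:-→d7:-→d8:-→d9:-→d10:-→d11:-→d12:-→d13:-→d14:-→d15:-→d16:-→d17:-→d18:-→d19:-→d20:-→d21:H0  best=H0
  add 183.192.0.0/10 -> H1 at depth 10
  ? 183.243.8.3  path d0:H0→d1:-→d2:-→d3:-→d4:-→d5:-→d6:-→d7:-→d8:-→d9:-→d10:H1→d11:-→d12:-→d13:-→d14:-→d15:-→d16:-→d17:-→d18:-→d19:-→d20:-→d21:H0  best=H0
  add 10.0.0.0/8 -> H0 at depth 8
  add 10.242.229.0/24 -> H0 at depth 24
  ? 219.146.120.33  path d0:H0→d1:-  best=H0
  add 10.242.229.0/24 -> H1 at depth 24
  del 10.242.229.0/24 (clear depth 24)
  add 45.217.137.0/24 -> H2 at depth 24
  ? 183.192.0.3  path d0:H0→d1:-→d2:-→d3:-→d4:-→d5:-→d6:-→d7:-→d8:-→d9:-→d10:H1  best=H1
  add 45.217.137.80/28 -> H2 at depth 28
  ? 10.0.0.147  path d0:H0→d1:-→d2:-→d3:-→d4:-→d5:-→d6:-→d7:-→d8:H0  best=H0
  add 52.176.0.0/12 -> H1 at depth 12
  add 45.217.0.0/16 -> H2 at depth 16
  add 10.240.0.0/12 -> H0 at depth 12
  ? 10.240.93.62  path d0:H0→d1:-→d2:-→d3:-→d4:-→d5:-→d6:-→d7:-→d8:H0→d9:-→d10:-→d11:-→d12:H0→d13:-→d14:-  best=H0
  ? 45.217.137.80  path d0:H0→d1:-→d2:-→d3:-→d4:-→d5:-→d6:-→d7:-→d8:-→d9:-→d10:-→d11:-→d12:-→d13:-→d14:-→d15:-→d16:H2→d17:-→d18:-→d19:-→d20:-→d21:-→d22:-→d23:-→d24:H2→d25:-→d26:-→d27:-→d28:H2→d29:-→d30:-→d31:H2  best=H2
  add 45.217.137.81/32 -> H1 at depth 32
  del 52.176.0.0/12 (clear depth 12)
  add 52.180.123.0/28 -> H0 at depth 28
  ? 10.240.0.7  path d0:H0→d1:-→d2:-→d3:-→d4:-→d5:-→d6:-→d7:-→d8:H0→d9:-→d10:-→d11:-→d12:H0→d13:-→d14:-  best=H0
  del 183.192.0.0/10 (clear depth 10)
  ? 105.95.165.174  path d0:H0→d1:-  best=H0
  ? 45.217.137.81  path d0:H0→d1:-→d2:-→d3:-→d4:-→d5:-→d6:-→d7:-→d8:-→d9:-→d10:-→d11:-→d12:-→d13:-→d14:-→d15:-→d16:H2→d17:-→d18:-→d19:-→d20:-→d21:-→d22:-→d23:-→d24:H2→d25:-→d26:-→d27:-→d28:H2→d29:-→d30:-→d31:H2→d32:H1  best=H1
  add 45.0.0.0/8 -> H0 at depth 8
  ? 45.217.137.9  path d0:H0→d1:-→d2:-→d3:-→d4:-→d5:-→d6:-→d7:-→d8:H0→d9:-→d10:-→d11:-→d12:-→d13:-→d14:-→d15:-→d16:H2→d17:-→d18:-→d19:-→d20:-→d21:-→d22:-→d23:-→d24:H2→d25:-  best=H2
  ? 28.204.155.48  path d0:H0→d1:-→d2:-→d3:-  best=H0
  del 45.217.0.0/16 (clear depth 16)
  del 45.217.137.0/24 (clear depth 24)
  ? 45.217.137.80  path d0:H0→d1:-→d2:-→d3:-→d4:-→d5:-→d6:-→d7:-→d8:H0→d9:-→d10:-→d11:-→d12:-→d13:-→d14:-→d15:-→d16:-→d17:-→d18:-→d19:-→d20:-→d21:-→d22:-→d23:-→d24:-→d25:-→d26:-→d27:-→d28:H2→d29:-→d30:-→d31:H2  best=H2
  add 45.217.136.0/21 -> H1 at depth 21
  add 45.217.0.0/16 -> H2 at depth 16
  del 45.217.137.80/31 (clear depth 31)
  del 10.240.0.0/12 (clear depth 12)
  add 0.0.0.0/0 -> H1 at depth 0

== LOOKUPS ==
["H0","H0","H0","H1","H0","H0","H2","H0","H0","H1","H2","H0","H2"]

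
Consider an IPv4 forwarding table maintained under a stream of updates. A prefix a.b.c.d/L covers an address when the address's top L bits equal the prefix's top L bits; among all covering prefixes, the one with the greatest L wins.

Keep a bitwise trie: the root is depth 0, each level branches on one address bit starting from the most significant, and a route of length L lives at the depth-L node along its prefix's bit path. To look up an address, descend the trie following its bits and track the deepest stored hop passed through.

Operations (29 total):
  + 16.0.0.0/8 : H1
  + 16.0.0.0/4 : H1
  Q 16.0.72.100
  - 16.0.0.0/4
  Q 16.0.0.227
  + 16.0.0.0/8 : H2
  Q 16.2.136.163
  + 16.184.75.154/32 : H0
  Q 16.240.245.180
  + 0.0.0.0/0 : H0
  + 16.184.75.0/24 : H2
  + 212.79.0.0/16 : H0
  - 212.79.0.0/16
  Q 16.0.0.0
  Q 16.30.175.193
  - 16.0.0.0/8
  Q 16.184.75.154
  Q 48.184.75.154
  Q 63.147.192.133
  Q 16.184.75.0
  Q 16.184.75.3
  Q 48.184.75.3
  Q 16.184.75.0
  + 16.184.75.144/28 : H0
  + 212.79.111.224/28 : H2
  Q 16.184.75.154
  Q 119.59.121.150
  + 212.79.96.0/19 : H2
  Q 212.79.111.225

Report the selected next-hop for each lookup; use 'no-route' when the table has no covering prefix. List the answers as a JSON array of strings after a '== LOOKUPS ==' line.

Process each operation:
  + 16.0.0.0/8 (H1) depth=8
  + 16.0.0.0/4 (H1) depth=4
  Q 16.0.72.100: descend 00010000 ; hops seen [H1,H1] ; pick H1
  del 16.0.0.0/4 (clear depth 4)
  Q 16.0.0.227: descend 00010000 ; hops seen [H1] ; pick H1
  + 16.0.0.0/8 (H2) depth=8
  Q 16.2.136.163: descend 00010000 ; hops seen [H2] ; pick H2
  + 16.184.75.154/32 (H0) depth=32
  Q 16.240.245.180: descend 000100001 ; hops seen [H2] ; pick H2
  + 0.0.0.0/0 (H0) depth=0
  + 16.184.75.0/24 (H2) depth=24
  + 212.79.0.0/16 (H0) depth=16
  del 212.79.0.0/16 (clear depth 16)
  Q 16.0.0.0: descend 00010000 ; hops seen [H0,H2] ; pick H2
  Q 16.30.175.193: descend 00010000 ; hops seen [H0,H2] ; pick H2
  del 16.0.0.0/8 (clear depth 8)
  Q 16.184.75.154: descend 00010000101110000100101110011010 ; hops seen [H0,H2,H0] ; pick H0
  Q 48.184.75.154: descend 00 ; hops seen [H0] ; pick H0
  Q 63.147.192.133: descend 00 ; hops seen [H0] ; pick H0
  Q 16.184.75.0: descend 000100001011100001001011 ; hops seen [H0,H2] ; pick H2
  Q 16.184.75.3: descend 000100001011100001001011 ; hops seen [H0,H2] ; pick H2
  Q 48.184.75.3: descend 00 ; hops seen [H0] ; pick H0
  Q 16.184.75.0: descend 000100001011100001001011 ; hops seen [H0,H2] ; pick H2
  + 16.184.75.144/28 (H0) depth=28
  + 212.79.111.224/28 (H2) depth=28
  Q 16.184.75.154: descend 00010000101110000100101110011010 ; hops seen [H0,H2,H0,H0] ; pick H0
  Q 119.59.121.150: descend 0 ; hops seen [H0] ; pick H0
  + 212.79.96.0/19 (H2) depth=19
  Q 212.79.111.225: descend 1101010001001111011011111110 ; hops seen [H0,H2,H2] ; pick H2

== LOOKUPS ==
["H1","H1","H2","H2","H2","H2","H0","H0","H0","H2","H2","H0","H2","H0","H0","H2"]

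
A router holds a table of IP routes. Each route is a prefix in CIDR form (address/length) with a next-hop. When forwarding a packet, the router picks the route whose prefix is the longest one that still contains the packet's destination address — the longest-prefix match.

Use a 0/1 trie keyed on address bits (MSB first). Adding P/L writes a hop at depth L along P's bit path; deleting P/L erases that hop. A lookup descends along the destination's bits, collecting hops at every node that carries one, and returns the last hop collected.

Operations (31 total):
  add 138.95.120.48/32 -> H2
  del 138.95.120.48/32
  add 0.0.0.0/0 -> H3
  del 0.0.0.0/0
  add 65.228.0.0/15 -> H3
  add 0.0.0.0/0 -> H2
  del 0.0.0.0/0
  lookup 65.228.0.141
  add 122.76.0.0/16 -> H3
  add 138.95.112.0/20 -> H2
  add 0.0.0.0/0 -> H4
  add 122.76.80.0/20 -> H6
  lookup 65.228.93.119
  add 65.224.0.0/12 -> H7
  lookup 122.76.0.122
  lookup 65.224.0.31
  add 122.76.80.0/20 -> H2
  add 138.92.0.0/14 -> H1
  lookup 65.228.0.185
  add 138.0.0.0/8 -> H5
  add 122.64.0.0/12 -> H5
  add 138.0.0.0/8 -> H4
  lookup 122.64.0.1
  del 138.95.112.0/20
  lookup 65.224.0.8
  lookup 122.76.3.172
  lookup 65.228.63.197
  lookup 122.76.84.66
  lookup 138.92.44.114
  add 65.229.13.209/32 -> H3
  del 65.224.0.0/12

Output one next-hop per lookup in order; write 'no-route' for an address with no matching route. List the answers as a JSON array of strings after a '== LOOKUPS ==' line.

Trace:
  + 138.95.120.48/32 (H2) depth=32
  - 138.95.120.48/32 clear@32
  + 0.0.0.0/0 (H3) depth=0
  - 0.0.0.0/0 clear@0
  + 65.228.0.0/15 (H3) depth=15
  + 0.0.0.0/0 (H2) depth=0
  - 0.0.0.0/0 clear@0
  Q 65.228.0.141: descend 010000011110010 ; hops seen [H3] ; pick H3
  + 122.76.0.0/16 (H3) depth=16
  + 138.95.112.0/20 (H2) depth=20
  + 0.0.0.0/0 (H4) depth=0
  + 122.76.80.0/20 (H6) depth=20
  Q 65.228.93.119: descend 010000011110010 ; hops seen [H4,H3] ; pick H3
  + 65.224.0.0/12 (H7) depth=12
  Q 122.76.0.122: descend 01111010010011000 ; hops seen [H4,H3] ; pick H3
  Q 65.224.0.31: descend 0100000111100 ; hops seen [H4,H7] ; pick H7
  + 122.76.80.0/20 (H2) depth=20
  + 138.92.0.0/14 (H1) depth=14
  Q 65.228.0.185: descend 010000011110010 ; hops seen [H4,H7,H3] ; pick H3
  + 138.0.0.0/8 (H5) depth=8
  + 122.64.0.0/12 (H5) depth=12
  + 138.0.0.0/8 (H4) depth=8
  Q 122.64.0.1: descend 011110100100 ; hops seen [H4,H5] ; pick H5
  - 138.95.112.0/20 clear@20
  Q 65.224.0.8: descend 0100000111100 ; hops seen [H4,H7] ; pick H7
  Q 122.76.3.172: descend 01111010010011000 ; hops seen [H4,H5,H3] ; pick H3
  Q 65.228.63.197: descend 010000011110010 ; hops seen [H4,H7,H3] ; pick H3
  Q 122.76.84.66: descend 01111010010011000101 ; hops seen [H4,H5,H3,H2] ; pick H2
  Q 138.92.44.114: descend 10001010010111 ; hops seen [H4,H4,H1] ; pick H1
  + 65.229.13.209/32 (H3) depth=32
  - 65.224.0.0/12 clear@12

== LOOKUPS ==
["H3","H3","H3","H7","H3","H5","H7","H3","H3","H2","H1"]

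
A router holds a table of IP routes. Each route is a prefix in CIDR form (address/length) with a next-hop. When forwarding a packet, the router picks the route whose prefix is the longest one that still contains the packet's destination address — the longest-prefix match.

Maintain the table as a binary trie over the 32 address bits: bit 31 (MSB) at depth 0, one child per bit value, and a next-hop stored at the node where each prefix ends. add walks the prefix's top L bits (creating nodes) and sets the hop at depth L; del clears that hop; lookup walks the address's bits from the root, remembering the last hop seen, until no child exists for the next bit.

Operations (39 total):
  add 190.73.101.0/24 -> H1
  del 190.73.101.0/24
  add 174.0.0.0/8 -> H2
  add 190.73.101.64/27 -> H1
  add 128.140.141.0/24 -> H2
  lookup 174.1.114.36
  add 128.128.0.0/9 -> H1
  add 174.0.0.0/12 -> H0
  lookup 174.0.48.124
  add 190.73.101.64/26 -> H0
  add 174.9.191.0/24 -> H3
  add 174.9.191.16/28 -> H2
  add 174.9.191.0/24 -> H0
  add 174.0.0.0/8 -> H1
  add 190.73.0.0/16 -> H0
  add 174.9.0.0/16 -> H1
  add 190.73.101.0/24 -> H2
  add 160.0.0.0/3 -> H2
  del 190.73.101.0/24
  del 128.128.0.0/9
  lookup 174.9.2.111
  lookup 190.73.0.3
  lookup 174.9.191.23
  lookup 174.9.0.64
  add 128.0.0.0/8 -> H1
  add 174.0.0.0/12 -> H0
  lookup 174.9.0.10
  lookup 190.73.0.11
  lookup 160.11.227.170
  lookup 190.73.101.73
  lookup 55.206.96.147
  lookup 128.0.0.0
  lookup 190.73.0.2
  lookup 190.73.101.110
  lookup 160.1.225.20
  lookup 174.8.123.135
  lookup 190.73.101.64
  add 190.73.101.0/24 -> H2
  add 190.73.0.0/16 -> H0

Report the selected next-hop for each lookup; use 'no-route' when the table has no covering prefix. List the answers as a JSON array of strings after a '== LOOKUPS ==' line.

Process each operation:
  + 190.73.101.0/24 (H1) depth=24
  del 190.73.101.0/24 (clear depth 24)
  + 174.0.0.0/8 (H2) depth=8
  + 190.73.101.64/27 (H1) depth=27
  + 128.140.141.0/24 (H2) depth=24
  ? 174.1.114.36  path d0:-→d1:-→d2:-→d3:-→d4:-→d5:-→d6:-→d7:-→d8:H2  best=H2
  + 128.128.0.0/9 (H1) depth=9
  + 174.0.0.0/12 (H0) depth=12
  ? 174.0.48.124  path d0:-→d1:-→d2:-→d3:-→d4:-→d5:-→d6:-→d7:-→d8:H2→d9:-→d10:-→d11:-→d12:H0  best=H0
  + 190.73.101.64/26 (H0) depth=26
  + 174.9.191.0/24 (H3) depth=24
  + 174.9.191.16/28 (H2) depth=28
  + 174.9.191.0/24 (H0) depth=24
  + 174.0.0.0/8 (H1) depth=8
  + 190.73.0.0/16 (H0) depth=16
  + 174.9.0.0/16 (H1) depth=16
  + 190.73.101.0/24 (H2) depth=24
  + 160.0.0.0/3 (H2) depth=3
  del 190.73.101.0/24 (clear depth 24)
  del 128.128.0.0/9 (clear depth 9)
  ? 174.9.2.111  path d0:-→d1:-→d2:-→d3:H2→d4:-→d5:-→d6:-→d7:-→d8:H1→d9:-→d10:-→d11:-→d12:H0→d13:-→d14:-→d15:-→d16:H1  best=H1
  ? 190.73.0.3  path d0:-→d1:-→d2:-→d3:H2→d4:-→d5:-→d6:-→d7:-→d8:-→d9:-→d10:-→d11:-→d12:-→d13:-→d14:-→d15:-→d16:H0→d17:-  best=H0
  ? 174.9.191.23  path d0:-→d1:-→d2:-→d3:H2→d4:-→d5:-→d6:-→d7:-→d8:H1→d9:-→d10:-→d11:-→d12:H0→d13:-→d14:-→d15:-→d16:H1→d17:-→d18:-→d19:-→d20:-→d21:-→d22:-→d23:-→d24:H0→d25:-→d26:-→d27:-→d28:H2  best=H2
  ? 174.9.0.64  path d0:-→d1:-→d2:-→d3:H2→d4:-→d5:-→d6:-→d7:-→d8:H1→d9:-→d10:-→d11:-→d12:H0→d13:-→d14:-→d15:-→d16:H1  best=H1
  + 128.0.0.0/8 (H1) depth=8
  + 174.0.0.0/12 (H0) depth=12
  ? 174.9.0.10  path d0:-→d1:-→d2:-→d3:H2→d4:-→d5:-→d6:-→d7:-→d8:H1→d9:-→d10:-→d11:-→d12:H0→d13:-→d14:-→d15:-→d16:H1  best=H1
  ? 190.73.0.11  path d0:-→d1:-→d2:-→d3:H2→d4:-→d5:-→d6:-→d7:-→d8:-→d9:-→d10:-→d11:-→d12:-→d13:-→d14:-→d15:-→d16:H0→d17:-  best=H0
  ? 160.11.227.170  path d0:-→d1:-→d2:-→d3:H2→d4:-  best=H2
  ? 190.73.101.73  path d0:-→d1:-→d2:-→d3:H2→d4:-→d5:-→d6:-→d7:-→d8:-→d9:-→d10:-→d11:-→d12:-→d13:-→d14:-→d15:-→d16:H0→d17:-→d18:-→d19:-→d20:-→d21:-→d22:-→d23:-→d24:-→d25:-→d26:H0→d27:H1  best=H1
  ? 55.206.96.147  path d0:-  best=no-route
  ? 128.0.0.0  path d0:-→d1:-→d2:-→d3:-→d4:-→d5:-→d6:-→d7:-→d8:H1  best=H1
  ? 190.73.0.2  path d0:-→d1:-→d2:-→d3:H2→d4:-→d5:-→d6:-→d7:-→d8:-→d9:-→d10:-→d11:-→d12:-→d13:-→d14:-→d15:-→d16:H0→d17:-  best=H0
  ? 190.73.101.110  path d0:-→d1:-→d2:-→d3:H2→d4:-→d5:-→d6:-→d7:-→d8:-→d9:-→d10:-→d11:-→d12:-→d13:-→d14:-→d15:-→d16:H0→d17:-→d18:-→d19:-→d20:-→d21:-→d22:-→d23:-→d24:-→d25:-→d26:H0  best=H0
  ? 160.1.225.20  path d0:-→d1:-→d2:-→d3:H2→d4:-  best=H2
  ? 174.8.123.135  path d0:-→d1:-→d2:-→d3:H2→d4:-→d5:-→d6:-→d7:-→d8:H1→d9:-→d10:-→d11:-→d12:H0→d13:-→d14:-→d15:-  best=H0
  ? 190.73.101.64  path d0:-→d1:-→d2:-→d3:H2→d4:-→d5:-→d6:-→d7:-→d8:-→d9:-→d10:-→d11:-→d12:-→d13:-→d14:-→d15:-→d16:H0→d17:-→d18:-→d19:-→d20:-→d21:-→d22:-→d23:-→d24:-→d25:-→d26:H0→d27:H1  best=H1
  + 190.73.101.0/24 (H2) depth=24
  + 190.73.0.0/16 (H0) depth=16

== LOOKUPS ==
["H2","H0","H1","H0","H2","H1","H1","H0","H2","H1","no-route","H1","H0","H0","H2","H0","H1"]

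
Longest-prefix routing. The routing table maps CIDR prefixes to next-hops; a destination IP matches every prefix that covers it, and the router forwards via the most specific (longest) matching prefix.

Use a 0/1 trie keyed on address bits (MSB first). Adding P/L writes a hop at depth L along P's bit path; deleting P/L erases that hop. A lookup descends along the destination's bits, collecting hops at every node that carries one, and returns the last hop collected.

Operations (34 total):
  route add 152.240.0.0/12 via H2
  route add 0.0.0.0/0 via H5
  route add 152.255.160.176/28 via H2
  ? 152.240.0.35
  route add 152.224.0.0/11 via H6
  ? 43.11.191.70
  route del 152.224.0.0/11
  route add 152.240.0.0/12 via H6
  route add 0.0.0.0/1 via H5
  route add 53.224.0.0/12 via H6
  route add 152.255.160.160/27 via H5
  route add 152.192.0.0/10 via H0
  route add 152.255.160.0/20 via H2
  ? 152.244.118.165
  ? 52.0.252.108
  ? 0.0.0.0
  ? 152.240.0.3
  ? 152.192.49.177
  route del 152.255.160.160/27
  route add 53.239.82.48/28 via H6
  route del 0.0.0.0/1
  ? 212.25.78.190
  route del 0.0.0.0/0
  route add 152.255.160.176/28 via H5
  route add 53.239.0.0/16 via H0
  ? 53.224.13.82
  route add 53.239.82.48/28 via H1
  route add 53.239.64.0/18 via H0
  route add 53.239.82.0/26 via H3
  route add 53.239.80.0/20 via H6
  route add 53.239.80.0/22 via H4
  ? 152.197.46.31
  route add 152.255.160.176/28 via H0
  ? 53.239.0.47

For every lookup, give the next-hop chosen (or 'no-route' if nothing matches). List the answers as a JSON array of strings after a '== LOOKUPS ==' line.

Trace:
  add 152.240.0.0/12 -> H2 at depth 12
  add 0.0.0.0/0 -> H5 at depth 0
  add 152.255.160.176/28 -> H2 at depth 28
  ? 152.240.0.35  path d0:H5→d1:-→d2:-→d3:-→d4:-→d5:-→d6:-→d7:-→d8:-→d9:-→d10:-→d11:-→d12:H2  best=H2
  add 152.224.0.0/11 -> H6 at depth 11
  ? 43.11.191.70  path d0:H5  best=H5
  del 152.224.0.0/11 (clear depth 11)
  add 152.240.0.0/12 -> H6 at depth 12
  add 0.0.0.0/1 -> H5 at depth 1
  add 53.224.0.0/12 -> H6 at depth 12
  add 152.255.160.160/27 -> H5 at depth 27
  add 152.192.0.0/10 -> H0 at depth 10
  add 152.255.160.0/20 -> H2 at depth 20
  ? 152.244.118.165  path d0:H5→d1:-→d2:-→d3:-→d4:-→d5:-→d6:-→d7:-→d8:-→d9:-→d10:H0→d11:-→d12:H6  best=H6
  ? 52.0.252.108  path d0:H5→d1:H5→d2:-→d3:-→d4:-→d5:-→d6:-→d7:-  best=H5
  ? 0.0.0.0  path d0:H5→d1:H5→d2:-  best=H5
  ? 152.240.0.3  path d0:H5→d1:-→d2:-→d3:-→d4:-→d5:-→d6:-→d7:-→d8:-→d9:-→d10:H0→d11:-→d12:H6  best=H6
  ? 152.192.49.177  path d0:H5→d1:-→d2:-→d3:-→d4:-→d5:-→d6:-→d7:-→d8:-→d9:-→d10:H0  best=H0
  del 152.255.160.160/27 (clear depth 27)
  add 53.239.82.48/28 -> H6 at depth 28
  del 0.0.0.0/1 (clear depth 1)
  ? 212.25.78.190  path d0:H5→d1:-  best=H5
  del 0.0.0.0/0 (clear depth 0)
  add 152.255.160.176/28 -> H5 at depth 28
  add 53.239.0.0/16 -> H0 at depth 16
  ? 53.224.13.82  path d0:-→d1:-→d2:-→d3:-→d4:-→d5:-→d6:-→d7:-→d8:-→d9:-→d10:-→d11:-→d12:H6  best=H6
  add 53.239.82.48/28 -> H1 at depth 28
  add 53.239.64.0/18 -> H0 at depth 18
  add 53.239.82.0/26 -> H3 at depth 26
  add 53.239.80.0/20 -> H6 at depth 20
  add 53.239.80.0/22 -> H4 at depth 22
  ? 152.197.46.31  path d0:-→d1:-→d2:-→d3:-→d4:-→d5:-→d6:-→d7:-→d8:-→d9:-→d10:H0  best=H0
  add 152.255.160.176/28 -> H0 at depth 28
  ? 53.239.0.47  path d0:-→d1:-→d2:-→d3:-→d4:-→d5:-→d6:-→d7:-→d8:-→d9:-→d10:-→d11:-→d12:H6→d13:-→d14:-→d15:-→d16:H0→d17:-  best=H0

== LOOKUPS ==
["H2","H5","H6","H5","H5","H6","H0","H5","H6","H0","H0"]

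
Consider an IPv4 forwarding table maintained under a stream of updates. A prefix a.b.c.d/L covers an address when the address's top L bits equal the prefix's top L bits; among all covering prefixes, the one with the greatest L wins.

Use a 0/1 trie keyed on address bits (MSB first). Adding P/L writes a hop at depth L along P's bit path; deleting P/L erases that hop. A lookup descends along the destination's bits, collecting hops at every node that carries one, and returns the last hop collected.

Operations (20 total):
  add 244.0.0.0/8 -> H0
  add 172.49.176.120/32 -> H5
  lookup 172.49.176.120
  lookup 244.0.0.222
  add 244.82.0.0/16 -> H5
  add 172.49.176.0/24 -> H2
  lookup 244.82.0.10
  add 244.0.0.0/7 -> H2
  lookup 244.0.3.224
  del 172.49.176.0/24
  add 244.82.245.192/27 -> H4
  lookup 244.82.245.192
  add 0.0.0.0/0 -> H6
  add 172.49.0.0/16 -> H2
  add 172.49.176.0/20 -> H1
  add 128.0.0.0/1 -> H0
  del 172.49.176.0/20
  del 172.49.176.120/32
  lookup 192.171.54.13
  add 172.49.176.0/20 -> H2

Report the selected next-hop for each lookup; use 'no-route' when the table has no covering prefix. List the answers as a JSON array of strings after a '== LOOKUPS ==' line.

Apply in order:
  + 244.0.0.0/8 (H0) depth=8
  + 172.49.176.120/32 (H5) depth=32
  Q 172.49.176.120: descend 10101100001100011011000001111000 ; hops seen [H5] ; pick H5
  Q 244.0.0.222: descend 11110100 ; hops seen [H0] ; pick H0
  + 244.82.0.0/16 (H5) depth=16
  + 172.49.176.0/24 (H2) depth=24
  Q 244.82.0.10: descend 1111010001010010 ; hops seen [H0,H5] ; pick H5
  + 244.0.0.0/7 (H2) depth=7
  Q 244.0.3.224: descend 111101000 ; hops seen [H2,H0] ; pick H0
  - 172.49.176.0/24 clear@24
  + 244.82.245.192/27 (H4) depth=27
  Q 244.82.245.192: descend 111101000101001011110101110 ; hops seen [H2,H0,H5,H4] ; pick H4
  + 0.0.0.0/0 (H6) depth=0
  + 172.49.0.0/16 (H2) depth=16
  + 172.49.176.0/20 (H1) depth=20
  + 128.0.0.0/1 (H0) depth=1
  - 172.49.176.0/20 clear@20
  - 172.49.176.120/32 clear@32
  Q 192.171.54.13: descend 11 ; hops seen [H6,H0] ; pick H0
  + 172.49.176.0/20 (H2) depth=20

== LOOKUPS ==
["H5","H0","H5","H0","H4","H0"]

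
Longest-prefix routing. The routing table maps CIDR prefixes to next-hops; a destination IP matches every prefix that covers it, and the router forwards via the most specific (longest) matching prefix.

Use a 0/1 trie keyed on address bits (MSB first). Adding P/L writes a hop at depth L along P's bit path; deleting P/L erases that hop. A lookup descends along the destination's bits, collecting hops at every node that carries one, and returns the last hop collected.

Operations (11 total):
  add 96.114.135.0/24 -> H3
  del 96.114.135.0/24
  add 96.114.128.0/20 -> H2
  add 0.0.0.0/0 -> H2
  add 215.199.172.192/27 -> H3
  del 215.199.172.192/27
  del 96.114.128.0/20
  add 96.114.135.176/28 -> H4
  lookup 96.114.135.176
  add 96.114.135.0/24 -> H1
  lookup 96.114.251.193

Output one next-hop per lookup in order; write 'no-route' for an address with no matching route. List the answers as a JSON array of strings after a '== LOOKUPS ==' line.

Apply in order:
  + 96.114.135.0/24 (H3) depth=24
  - 96.114.135.0/24 clear@24
  + 96.114.128.0/20 (H2) depth=20
  + 0.0.0.0/0 (H2) depth=0
  + 215.199.172.192/27 (H3) depth=27
  - 215.199.172.192/27 clear@27
  - 96.114.128.0/20 clear@20
  + 96.114.135.176/28 (H4) depth=28
  ? 96.114.135.176  path d0:H2→d1:-→d2:-→d3:-→d4:-→d5:-→d6:-→d7:-→d8:-→d9:-→d10:-→d11:-→d12:-→d13:-→d14:-→d15:-→d16:-→d17:-→d18:-→d19:-→d20:-→d21:-→d22:-→d23:-→d24:-→d25:-→d26:-→d27:-→d28:H4  best=H4
  + 96.114.135.0/24 (H1) depth=24
  ? 96.114.251.193  path d0:H2→d1:-→d2:-→d3:-→d4:-→d5:-→d6:-→d7:-→d8:-→d9:-→d10:-→d11:-→d12:-→d13:-→d14:-→d15:-→d16:-→d17:-  best=H2

== LOOKUPS ==
["H4","H2"]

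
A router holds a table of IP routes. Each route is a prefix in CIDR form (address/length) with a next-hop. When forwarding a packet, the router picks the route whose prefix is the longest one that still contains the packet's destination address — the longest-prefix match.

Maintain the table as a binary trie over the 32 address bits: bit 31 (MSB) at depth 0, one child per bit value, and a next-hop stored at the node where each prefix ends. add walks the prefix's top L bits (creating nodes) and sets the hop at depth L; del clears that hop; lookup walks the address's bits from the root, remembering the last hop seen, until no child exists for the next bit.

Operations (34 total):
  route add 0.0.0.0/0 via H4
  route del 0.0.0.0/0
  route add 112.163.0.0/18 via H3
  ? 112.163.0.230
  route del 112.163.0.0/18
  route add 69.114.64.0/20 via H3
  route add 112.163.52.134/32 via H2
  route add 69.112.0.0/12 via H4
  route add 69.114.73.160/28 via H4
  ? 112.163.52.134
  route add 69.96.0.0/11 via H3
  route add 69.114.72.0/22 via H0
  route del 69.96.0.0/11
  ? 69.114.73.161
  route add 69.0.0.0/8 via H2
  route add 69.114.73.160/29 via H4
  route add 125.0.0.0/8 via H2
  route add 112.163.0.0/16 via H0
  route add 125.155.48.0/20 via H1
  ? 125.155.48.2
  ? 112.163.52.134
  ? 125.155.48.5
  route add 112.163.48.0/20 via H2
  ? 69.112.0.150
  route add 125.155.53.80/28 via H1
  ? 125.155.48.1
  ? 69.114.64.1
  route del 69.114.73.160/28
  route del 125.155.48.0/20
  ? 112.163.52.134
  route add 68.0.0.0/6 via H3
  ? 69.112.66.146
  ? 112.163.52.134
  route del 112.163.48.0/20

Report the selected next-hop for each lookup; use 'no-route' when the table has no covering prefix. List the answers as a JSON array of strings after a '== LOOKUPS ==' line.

Apply in order:
  + 0.0.0.0/0 (H4) depth=0
  - 0.0.0.0/0 clear@0
  + 112.163.0.0/18 (H3) depth=18
  ? 112.163.0.230  path d0:-→d1:-→d2:-→d3:-→d4:-→d5:-→d6:-→d7:-→d8:-→d9:-→d10:-→d11:-→d12:-→d13:-→d14:-→d15:-→d16:-→d17:-→d18:H3  best=H3
  - 112.163.0.0/18 clear@18
  + 69.114.64.0/20 (H3) depth=20
  + 112.163.52.134/32 (H2) depth=32
  + 69.112.0.0/12 (H4) depth=12
  + 69.114.73.160/28 (H4) depth=28
  ? 112.163.52.134  path d0:-→d1:-→d2:-→d3:-→d4:-→d5:-→d6:-→d7:-→d8:-→d9:-→d10:-→d11:-→d12:-→d13:-→d14:-→d15:-→d16:-→d17:-→d18:-→d19:-→d20:-→d21:-→d22:-→d23:-→d24:-→d25:-→d26:-→d27:-→d28:-→d29:-→d30:-→d31:-→d32:H2  best=H2
  + 69.96.0.0/11 (H3) depth=11
  + 69.114.72.0/22 (H0) depth=22
  - 69.96.0.0/11 clear@11
  ? 69.114.73.161  path d0:-→d1:-→d2:-→d3:-→d4:-→d5:-→d6:-→d7:-→d8:-→d9:-→d10:-→d11:-→d12:H4→d13:-→d14:-→d15:-→d16:-→d17:-→d18:-→d19:-→d20:H3→d21:-→d22:H0→d23:-→d24:-→d25:-→d26:-→d27:-→d28:H4  best=H4
  + 69.0.0.0/8 (H2) depth=8
  + 69.114.73.160/29 (H4) depth=29
  + 125.0.0.0/8 (H2) depth=8
  + 112.163.0.0/16 (H0) depth=16
  + 125.155.48.0/20 (H1) depth=20
  ? 125.155.48.2  path d0:-→d1:-→d2:-→d3:-→d4:-→d5:-→d6:-→d7:-→d8:H2→d9:-→d10:-→d11:-→d12:-→d13:-→d14:-→d15:-→d16:-→d17:-→d18:-→d19:-→d20:H1  best=H1
  ? 112.163.52.134  path d0:-→d1:-→d2:-→d3:-→d4:-→d5:-→d6:-→d7:-→d8:-→d9:-→d10:-→d11:-→d12:-→d13:-→d14:-→d15:-→d16:H0→d17:-→d18:-→d19:-→d20:-→d21:-→d22:-→d23:-→d24:-→d25:-→d26:-→d27:-→d28:-→d29:-→d30:-→d31:-→d32:H2  best=H2
  ? 125.155.48.5  path d0:-→d1:-→d2:-→d3:-→d4:-→d5:-→d6:-→d7:-→d8:H2→d9:-→d10:-→d11:-→d12:-→d13:-→d14:-→d15:-→d16:-→d17:-→d18:-→d19:-→d20:H1  best=H1
  + 112.163.48.0/20 (H2) depth=20
  ? 69.112.0.150  path d0:-→d1:-→d2:-→d3:-→d4:-→d5:-→d6:-→d7:-→d8:H2→d9:-→d10:-→d11:-→d12:H4→d13:-→d14:-  best=H4
  + 125.155.53.80/28 (H1) depth=28
  ? 125.155.48.1  path d0:-→d1:-→d2:-→d3:-→d4:-→d5:-→d6:-→d7:-→d8:H2→d9:-→d10:-→d11:-→d12:-→d13:-→d14:-→d15:-→d16:-→d17:-→d18:-→d19:-→d20:H1→d21:-  best=H1
  ? 69.114.64.1  path d0:-→d1:-→d2:-→d3:-→d4:-→d5:-→d6:-→d7:-→d8:H2→d9:-→d10:-→d11:-→d12:H4→d13:-→d14:-→d15:-→d16:-→d17:-→d18:-→d19:-→d20:H3  best=H3
  - 69.114.73.160/28 clear@28
  - 125.155.48.0/20 clear@20
  ? 112.163.52.134  path d0:-→d1:-→d2:-→d3:-→d4:-→d5:-→d6:-→d7:-→d8:-→d9:-→d10:-→d11:-→d12:-→d13:-→d14:-→d15:-→d16:H0→d17:-→d18:-→d19:-→d20:H2→d21:-→d22:-→d23:-→d24:-→d25:-→d26:-→d27:-→d28:-→d29:-→d30:-→d31:-→d32:H2  best=H2
  + 68.0.0.0/6 (H3) depth=6
  ? 69.112.66.146  path d0:-→d1:-→d2:-→d3:-→d4:-→d5:-→d6:H3→d7:-→d8:H2→d9:-→d10:-→d11:-→d12:H4→d13:-→d14:-  best=H4
  ? 112.163.52.134  path d0:-→d1:-→d2:-→d3:-→d4:-→d5:-→d6:-→d7:-→d8:-→d9:-→d10:-→d11:-→d12:-→d13:-→d14:-→d15:-→d16:H0→d17:-→d18:-→d19:-→d20:H2→d21:-→d22:-→d23:-→d24:-→d25:-→d26:-→d27:-→d28:-→d29:-→d30:-→d31:-→d32:H2  best=H2
  - 112.163.48.0/20 clear@20

== LOOKUPS ==
["H3","H2","H4","H1","H2","H1","H4","H1","H3","H2","H4","H2"]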